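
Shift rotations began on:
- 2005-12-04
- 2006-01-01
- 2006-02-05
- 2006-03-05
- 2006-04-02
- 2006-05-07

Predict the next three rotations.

2006-06-04, 2006-07-02, 2006-08-06

All dates are Sundays, 28, 35, 28, 28, 35 days apart.
Specifically, the 1st Sunday of each month.
1st Sunday of June 2006: 2006-06-04.
1st Sunday of July 2006: 2006-07-02.
August 2006 — 1st Sunday is 2006-08-06.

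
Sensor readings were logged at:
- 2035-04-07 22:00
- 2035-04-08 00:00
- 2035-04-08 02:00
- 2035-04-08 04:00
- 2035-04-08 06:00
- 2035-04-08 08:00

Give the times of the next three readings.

2035-04-08 10:00, 2035-04-08 12:00, 2035-04-08 14:00

Gaps: 2, 2, 2, 2, 2 hours — each event is 2 hours after the previous one.
2035-04-08 08:00 + 2 h = 2035-04-08 10:00.
2035-04-08 10:00 + 2 h = 2035-04-08 12:00.
2035-04-08 12:00 + 2 h = 2035-04-08 14:00.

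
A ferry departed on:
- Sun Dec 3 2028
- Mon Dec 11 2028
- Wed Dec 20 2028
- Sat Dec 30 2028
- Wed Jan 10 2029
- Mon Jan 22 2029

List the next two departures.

Sun Feb 4 2029, Sun Feb 18 2029

The spacing grows by 1 each time: 8, 9, 10, 11, 12 days.
Next gap: 13 days. Mon Jan 22 2029 + 13 days = Sun Feb 4 2029.
Next gap: 14 days. Sun Feb 4 2029 + 14 days = Sun Feb 18 2029.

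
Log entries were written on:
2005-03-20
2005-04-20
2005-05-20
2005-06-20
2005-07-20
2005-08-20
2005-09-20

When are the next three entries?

The day-of-month is always 20 (31, 30, 31, 30, 31, 31 days between events).
So this recurs on the 20th of each month.
October 2005: 2005-10-20.
Next: November 2005 → 2005-11-20.
Next: December 2005 → 2005-12-20.

2005-10-20, 2005-11-20, 2005-12-20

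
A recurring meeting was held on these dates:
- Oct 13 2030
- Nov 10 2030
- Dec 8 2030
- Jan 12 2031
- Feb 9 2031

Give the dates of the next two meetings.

Mar 9 2031, Apr 13 2031

Gaps: 28, 28, 35, 28 days — a mix of 28 and 35. Every date is a Sunday.
Each is the 2nd Sunday of its month.
2nd Sunday of March 2031: Mar 9 2031.
2nd Sunday of April 2031: Apr 13 2031.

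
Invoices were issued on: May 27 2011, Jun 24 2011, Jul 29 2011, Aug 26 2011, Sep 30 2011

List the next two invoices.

Oct 28 2011, Nov 25 2011

These are Fridays with 28, 35, 28, 35-day gaps.
Each is the final Friday of its month — Jul 29 2011 is past the 28th, so '4th Friday' doesn't fit.
October 2011 ends with Friday Oct 28 2011.
Last Friday of November 2011: Nov 25 2011.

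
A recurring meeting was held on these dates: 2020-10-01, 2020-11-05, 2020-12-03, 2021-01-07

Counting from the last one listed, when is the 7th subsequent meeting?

2021-08-05

All dates are Thursdays, 35, 28, 35 days apart.
Specifically, the 1st Thursday of each month.
February 2021 — 1st Thursday is 2021-02-04.
March 2021 — 1st Thursday is 2021-03-04.
1st Thursday of April 2021: 2021-04-01.
1st Thursday of May 2021: 2021-05-06.
1st Thursday of June 2021: 2021-06-03.
July 2021 — 1st Thursday is 2021-07-01.
1st Thursday of August 2021: 2021-08-05.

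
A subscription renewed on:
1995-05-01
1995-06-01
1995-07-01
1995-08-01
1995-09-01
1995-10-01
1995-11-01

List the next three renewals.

The day-of-month is always 1 (31, 30, 31, 31, 30, 31 days between events).
So this recurs on the 1st of each month.
Next: December 1995 → 1995-12-01.
January 1996: 1996-01-01.
February 1996: 1996-02-01.

1995-12-01, 1996-01-01, 1996-02-01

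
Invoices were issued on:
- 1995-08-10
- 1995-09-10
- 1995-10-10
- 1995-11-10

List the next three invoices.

Each date is the 10th; the gaps (31, 30, 31) track the month lengths.
The rule is the 10th of each month.
Next: December 1995 → 1995-12-10.
January 1996: 1996-01-10.
Next: February 1996 → 1996-02-10.

1995-12-10, 1996-01-10, 1996-02-10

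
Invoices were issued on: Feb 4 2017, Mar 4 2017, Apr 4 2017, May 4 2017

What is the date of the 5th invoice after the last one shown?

The day-of-month is always 4 (28, 31, 30 days between events).
So this recurs on the 4th of each month.
Next: June 2017 → Jun 4 2017.
July 2017: Jul 4 2017.
Next: August 2017 → Aug 4 2017.
September 2017: Sep 4 2017.
October 2017: Oct 4 2017.

Oct 4 2017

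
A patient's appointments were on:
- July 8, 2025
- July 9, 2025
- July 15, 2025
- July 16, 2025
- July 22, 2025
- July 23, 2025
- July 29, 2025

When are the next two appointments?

Every event lands on a Tuesday or Wednesday (gaps cycle 1, 6, 1, 6, 1, 6).
So the schedule is: every Tuesday and Wednesday.
Next Wednesday: July 30, 2025.
The following Tuesday is August 5, 2025.

July 30, 2025; August 5, 2025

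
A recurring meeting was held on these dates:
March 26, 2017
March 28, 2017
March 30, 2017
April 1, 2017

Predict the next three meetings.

April 3, 2017; April 5, 2017; April 7, 2017

Gaps between consecutive events: 2, 2, 2 days — a constant 2-day interval.
April 1, 2017 + 2 days = April 3, 2017.
April 3, 2017 + 2 days = April 5, 2017.
April 5, 2017 + 2 days = April 7, 2017.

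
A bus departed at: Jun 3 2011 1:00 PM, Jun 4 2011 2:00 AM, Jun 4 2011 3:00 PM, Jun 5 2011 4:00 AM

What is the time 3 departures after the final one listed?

Jun 6 2011 7:00 PM

Spacing: 13, 13, 13 h — constant 13 h.
Jun 5 2011 4:00 AM + 13 h = Jun 5 2011 5:00 PM.
Jun 5 2011 5:00 PM + 13 h = Jun 6 2011 6:00 AM.
Jun 6 2011 6:00 AM + 13 h = Jun 6 2011 7:00 PM.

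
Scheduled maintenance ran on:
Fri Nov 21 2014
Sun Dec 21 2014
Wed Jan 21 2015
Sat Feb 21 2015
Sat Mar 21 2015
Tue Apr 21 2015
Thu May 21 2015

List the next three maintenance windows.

Sun Jun 21 2015, Tue Jul 21 2015, Fri Aug 21 2015

The day-of-month is always 21 (30, 31, 31, 28, 31, 30 days between events).
So this recurs on the 21st of each month.
June 2015: Sun Jun 21 2015.
July 2015: Tue Jul 21 2015.
August 2015: Fri Aug 21 2015.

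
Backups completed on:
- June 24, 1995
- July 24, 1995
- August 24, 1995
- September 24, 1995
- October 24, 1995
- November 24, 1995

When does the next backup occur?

December 24, 1995

Gaps: 30, 31, 31, 30, 31 days — not constant. Every event is on the 24th of the month.
Pattern: the 24th of each month.
Next: December 1995 → December 24, 1995.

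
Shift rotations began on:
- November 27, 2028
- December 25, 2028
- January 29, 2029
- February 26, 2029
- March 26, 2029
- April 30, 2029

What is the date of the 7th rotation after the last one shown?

All Mondays; the gaps (28, 35, 28, 28, 35) vary with month length.
This is the last Monday of each month.
Last Monday of May 2029: May 28, 2029.
Last Monday of June 2029: June 25, 2029.
July 2029 ends with Monday July 30, 2029.
August 2029 ends with Monday August 27, 2029.
Last Monday of September 2029: September 24, 2029.
October 2029 ends with Monday October 29, 2029.
November 2029 ends with Monday November 26, 2029.

November 26, 2029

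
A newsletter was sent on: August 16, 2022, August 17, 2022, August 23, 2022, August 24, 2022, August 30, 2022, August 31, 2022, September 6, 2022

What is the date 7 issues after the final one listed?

September 28, 2022

The gap pattern 1, 6, 1, 6, 1, 6 repeats every 2 events.
These are the Tuesdays and Wednesdays of each week.
The following Wednesday is September 7, 2022.
Next Tuesday: September 13, 2022.
Next Wednesday: September 14, 2022.
Next Tuesday: September 20, 2022.
Next Wednesday: September 21, 2022.
Next Tuesday: September 27, 2022.
The following Wednesday is September 28, 2022.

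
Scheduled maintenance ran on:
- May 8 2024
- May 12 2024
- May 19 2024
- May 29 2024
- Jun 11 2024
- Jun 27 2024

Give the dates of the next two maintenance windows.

Jul 16 2024, Aug 7 2024

The spacing grows by 3 each time: 4, 7, 10, 13, 16 days.
Next gap: 19 days. Jun 27 2024 + 19 days = Jul 16 2024.
Next gap: 22 days. Jul 16 2024 + 22 days = Aug 7 2024.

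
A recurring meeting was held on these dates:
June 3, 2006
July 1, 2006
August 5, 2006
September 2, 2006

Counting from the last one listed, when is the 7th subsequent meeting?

April 7, 2007

All dates are Saturdays, 28, 35, 28 days apart.
Specifically, the 1st Saturday of each month.
1st Saturday of October 2006: October 7, 2006.
November 2006 — 1st Saturday is November 4, 2006.
1st Saturday of December 2006: December 2, 2006.
January 2007 — 1st Saturday is January 6, 2007.
February 2007 — 1st Saturday is February 3, 2007.
1st Saturday of March 2007: March 3, 2007.
1st Saturday of April 2007: April 7, 2007.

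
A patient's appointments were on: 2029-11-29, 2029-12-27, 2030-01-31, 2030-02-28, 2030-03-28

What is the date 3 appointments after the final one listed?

All Thursdays; the gaps (28, 35, 28, 28) vary with month length.
This is the last Thursday of each month.
Last Thursday of April 2030: 2030-04-25.
Last Thursday of May 2030: 2030-05-30.
June 2030 ends with Thursday 2030-06-27.

2030-06-27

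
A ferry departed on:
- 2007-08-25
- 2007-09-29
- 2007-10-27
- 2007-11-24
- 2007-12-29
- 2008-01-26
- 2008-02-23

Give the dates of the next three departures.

2008-03-29, 2008-04-26, 2008-05-31

All Saturdays; the gaps (35, 28, 28, 35, 28, 28) vary with month length.
This is the last Saturday of each month.
Last Saturday of March 2008: 2008-03-29.
Last Saturday of April 2008: 2008-04-26.
May 2008 ends with Saturday 2008-05-31.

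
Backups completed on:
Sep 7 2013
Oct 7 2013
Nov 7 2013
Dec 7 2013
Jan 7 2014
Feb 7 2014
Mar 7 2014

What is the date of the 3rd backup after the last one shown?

Gaps: 30, 31, 30, 31, 31, 28 days — not constant. Every event is on the 7th of the month.
Pattern: the 7th of each month.
April 2014: Apr 7 2014.
Next: May 2014 → May 7 2014.
Next: June 2014 → Jun 7 2014.

Jun 7 2014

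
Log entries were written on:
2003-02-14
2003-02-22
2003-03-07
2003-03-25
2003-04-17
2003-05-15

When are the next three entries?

2003-06-17, 2003-07-25, 2003-09-06

Gaps: 8, 13, 18, 23, 28 days — each gap is 5 larger than the previous one.
Next gap: 33 days. 2003-05-15 + 33 days = 2003-06-17.
Next gap: 38 days. 2003-06-17 + 38 days = 2003-07-25.
Next gap: 43 days. 2003-07-25 + 43 days = 2003-09-06.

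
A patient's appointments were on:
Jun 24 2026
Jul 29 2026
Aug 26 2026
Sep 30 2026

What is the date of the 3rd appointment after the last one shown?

Every date is a Wednesday; gaps 35, 28, 35 days.
Each is the last Wednesday of its month (at least one falls on the 29th or later, ruling out '4th Wednesday').
Last Wednesday of October 2026: Oct 28 2026.
Last Wednesday of November 2026: Nov 25 2026.
Last Wednesday of December 2026: Dec 30 2026.

Dec 30 2026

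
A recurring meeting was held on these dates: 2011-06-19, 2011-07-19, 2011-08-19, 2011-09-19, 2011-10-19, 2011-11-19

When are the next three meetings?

The day-of-month is always 19 (30, 31, 31, 30, 31 days between events).
So this recurs on the 19th of each month.
December 2011: 2011-12-19.
January 2012: 2012-01-19.
Next: February 2012 → 2012-02-19.

2011-12-19, 2012-01-19, 2012-02-19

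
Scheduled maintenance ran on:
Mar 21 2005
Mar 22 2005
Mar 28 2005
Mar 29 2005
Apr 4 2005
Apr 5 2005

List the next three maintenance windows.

The gap pattern 1, 6, 1, 6, 1 repeats every 2 events.
These are the Mondays and Tuesdays of each week.
The following Monday is Apr 11 2005.
The following Tuesday is Apr 12 2005.
The following Monday is Apr 18 2005.

Apr 11 2005, Apr 12 2005, Apr 18 2005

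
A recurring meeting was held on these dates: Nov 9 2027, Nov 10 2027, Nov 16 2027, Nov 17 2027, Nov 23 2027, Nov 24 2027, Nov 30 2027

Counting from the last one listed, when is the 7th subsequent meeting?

Every event lands on a Tuesday or Wednesday (gaps cycle 1, 6, 1, 6, 1, 6).
So the schedule is: every Tuesday and Wednesday.
The following Wednesday is Dec 1 2027.
The following Tuesday is Dec 7 2027.
The following Wednesday is Dec 8 2027.
Next Tuesday: Dec 14 2027.
The following Wednesday is Dec 15 2027.
The following Tuesday is Dec 21 2027.
The following Wednesday is Dec 22 2027.

Dec 22 2027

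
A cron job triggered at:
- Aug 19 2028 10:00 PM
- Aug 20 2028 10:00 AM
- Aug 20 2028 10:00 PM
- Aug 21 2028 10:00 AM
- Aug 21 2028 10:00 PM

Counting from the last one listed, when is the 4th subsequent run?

Aug 23 2028 10:00 PM

The interval is a steady 12 hours (12, 12, 12, 12).
Aug 21 2028 10:00 PM + 12 h = Aug 22 2028 10:00 AM.
Aug 22 2028 10:00 AM + 12 h = Aug 22 2028 10:00 PM.
Aug 22 2028 10:00 PM + 12 h = Aug 23 2028 10:00 AM.
Aug 23 2028 10:00 AM + 12 h = Aug 23 2028 10:00 PM.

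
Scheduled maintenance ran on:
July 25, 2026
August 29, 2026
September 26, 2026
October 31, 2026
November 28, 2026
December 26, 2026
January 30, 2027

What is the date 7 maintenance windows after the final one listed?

These are Saturdays with 35, 28, 35, 28, 28, 35-day gaps.
Each is the final Saturday of its month — August 29, 2026 is past the 28th, so '4th Saturday' doesn't fit.
Last Saturday of February 2027: February 27, 2027.
March 2027 ends with Saturday March 27, 2027.
Last Saturday of April 2027: April 24, 2027.
May 2027 ends with Saturday May 29, 2027.
June 2027 ends with Saturday June 26, 2027.
July 2027 ends with Saturday July 31, 2027.
Last Saturday of August 2027: August 28, 2027.

August 28, 2027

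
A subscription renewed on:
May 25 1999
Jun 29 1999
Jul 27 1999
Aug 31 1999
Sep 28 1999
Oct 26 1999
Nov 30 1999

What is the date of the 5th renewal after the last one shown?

These are Tuesdays with 35, 28, 35, 28, 28, 35-day gaps.
Each is the final Tuesday of its month — Jun 29 1999 is past the 28th, so '4th Tuesday' doesn't fit.
Last Tuesday of December 1999: Dec 28 1999.
January 2000 ends with Tuesday Jan 25 2000.
Last Tuesday of February 2000: Feb 29 2000.
March 2000 ends with Tuesday Mar 28 2000.
Last Tuesday of April 2000: Apr 25 2000.

Apr 25 2000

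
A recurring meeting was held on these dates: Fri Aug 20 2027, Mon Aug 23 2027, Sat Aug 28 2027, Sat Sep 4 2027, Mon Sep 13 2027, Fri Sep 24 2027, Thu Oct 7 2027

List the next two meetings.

Intervals are 3, 5, 7, 9, 11, 13 days — an arithmetic progression with common difference 2.
Next gap: 15 days. Thu Oct 7 2027 + 15 days = Fri Oct 22 2027.
Next gap: 17 days. Fri Oct 22 2027 + 17 days = Mon Nov 8 2027.

Fri Oct 22 2027, Mon Nov 8 2027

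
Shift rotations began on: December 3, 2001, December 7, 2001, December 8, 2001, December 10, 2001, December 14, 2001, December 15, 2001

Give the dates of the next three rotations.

December 17, 2001; December 21, 2001; December 22, 2001

Every event lands on a Monday or Friday or Saturday (gaps cycle 4, 1, 2, 4, 1).
So the schedule is: every Monday, Friday and Saturday.
Next Monday: December 17, 2001.
The following Friday is December 21, 2001.
Next Saturday: December 22, 2001.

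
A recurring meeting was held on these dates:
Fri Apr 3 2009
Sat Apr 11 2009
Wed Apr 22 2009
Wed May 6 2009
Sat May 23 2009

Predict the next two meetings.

The spacing grows by 3 each time: 8, 11, 14, 17 days.
Next gap: 20 days. Sat May 23 2009 + 20 days = Fri Jun 12 2009.
Next gap: 23 days. Fri Jun 12 2009 + 23 days = Sun Jul 5 2009.

Fri Jun 12 2009, Sun Jul 5 2009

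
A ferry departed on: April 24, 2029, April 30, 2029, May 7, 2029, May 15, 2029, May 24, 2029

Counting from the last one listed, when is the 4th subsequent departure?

The spacing grows by 1 each time: 6, 7, 8, 9 days.
Next gap: 10 days. May 24, 2029 + 10 days = June 3, 2029.
Next gap: 11 days. June 3, 2029 + 11 days = June 14, 2029.
Next gap: 12 days. June 14, 2029 + 12 days = June 26, 2029.
Next gap: 13 days. June 26, 2029 + 13 days = July 9, 2029.

July 9, 2029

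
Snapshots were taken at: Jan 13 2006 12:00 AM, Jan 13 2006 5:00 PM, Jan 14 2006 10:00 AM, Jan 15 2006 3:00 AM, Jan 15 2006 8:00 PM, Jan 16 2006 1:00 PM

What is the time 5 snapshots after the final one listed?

Jan 20 2006 2:00 AM

The interval is a steady 17 hours (17, 17, 17, 17, 17).
Jan 16 2006 1:00 PM + 17 h = Jan 17 2006 6:00 AM.
Jan 17 2006 6:00 AM + 17 h = Jan 17 2006 11:00 PM.
Jan 17 2006 11:00 PM + 17 h = Jan 18 2006 4:00 PM.
Jan 18 2006 4:00 PM + 17 h = Jan 19 2006 9:00 AM.
Jan 19 2006 9:00 AM + 17 h = Jan 20 2006 2:00 AM.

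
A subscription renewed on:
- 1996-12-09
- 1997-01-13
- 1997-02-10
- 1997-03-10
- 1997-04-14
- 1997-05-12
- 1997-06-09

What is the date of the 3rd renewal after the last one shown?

Gaps: 35, 28, 28, 35, 28, 28 days — a mix of 28 and 35. Every date is a Monday.
Each is the 2nd Monday of its month.
2nd Monday of July 1997: 1997-07-14.
August 1997 — 2nd Monday is 1997-08-11.
September 1997 — 2nd Monday is 1997-09-08.

1997-09-08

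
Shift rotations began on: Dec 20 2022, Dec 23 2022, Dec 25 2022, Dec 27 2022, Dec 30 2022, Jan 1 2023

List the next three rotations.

The gap pattern 3, 2, 2, 3, 2 repeats every 3 events.
These are the Tuesdays, Fridays and Sundays of each week.
Next Tuesday: Jan 3 2023.
The following Friday is Jan 6 2023.
Next Sunday: Jan 8 2023.

Jan 3 2023, Jan 6 2023, Jan 8 2023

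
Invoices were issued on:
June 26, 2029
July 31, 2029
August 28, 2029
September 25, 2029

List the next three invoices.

October 30, 2029; November 27, 2029; December 25, 2029

Every date is a Tuesday; gaps 35, 28, 28 days.
Each is the last Tuesday of its month (at least one falls on the 29th or later, ruling out '4th Tuesday').
October 2029 ends with Tuesday October 30, 2029.
November 2029 ends with Tuesday November 27, 2029.
Last Tuesday of December 2029: December 25, 2029.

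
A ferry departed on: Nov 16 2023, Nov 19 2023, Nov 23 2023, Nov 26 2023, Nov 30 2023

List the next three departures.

The gap pattern 3, 4, 3, 4 repeats every 2 events.
These are the Thursdays and Sundays of each week.
Next Sunday: Dec 3 2023.
The following Thursday is Dec 7 2023.
The following Sunday is Dec 10 2023.

Dec 3 2023, Dec 7 2023, Dec 10 2023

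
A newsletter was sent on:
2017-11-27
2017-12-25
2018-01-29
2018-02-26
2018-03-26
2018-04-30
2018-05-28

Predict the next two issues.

All Mondays; the gaps (28, 35, 28, 28, 35, 28) vary with month length.
This is the last Monday of each month.
Last Monday of June 2018: 2018-06-25.
July 2018 ends with Monday 2018-07-30.

2018-06-25, 2018-07-30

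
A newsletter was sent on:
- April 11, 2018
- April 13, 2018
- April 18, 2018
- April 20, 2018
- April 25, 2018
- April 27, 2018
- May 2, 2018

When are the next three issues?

May 4, 2018; May 9, 2018; May 11, 2018

Every event lands on a Wednesday or Friday (gaps cycle 2, 5, 2, 5, 2, 5).
So the schedule is: every Wednesday and Friday.
Next Friday: May 4, 2018.
The following Wednesday is May 9, 2018.
Next Friday: May 11, 2018.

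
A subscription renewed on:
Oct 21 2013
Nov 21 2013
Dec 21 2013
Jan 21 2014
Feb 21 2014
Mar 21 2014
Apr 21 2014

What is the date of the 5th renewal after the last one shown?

Sep 21 2014

The day-of-month is always 21 (31, 30, 31, 31, 28, 31 days between events).
So this recurs on the 21st of each month.
May 2014: May 21 2014.
June 2014: Jun 21 2014.
July 2014: Jul 21 2014.
Next: August 2014 → Aug 21 2014.
Next: September 2014 → Sep 21 2014.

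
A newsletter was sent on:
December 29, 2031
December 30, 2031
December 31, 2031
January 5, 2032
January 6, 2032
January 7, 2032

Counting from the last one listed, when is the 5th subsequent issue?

Gaps: 1, 1, 5, 1, 1 days — not constant, but cyclic with period 3.
The events fall on every Monday, Tuesday and Wednesday.
Next Monday: January 12, 2032.
Next Tuesday: January 13, 2032.
Next Wednesday: January 14, 2032.
The following Monday is January 19, 2032.
Next Tuesday: January 20, 2032.

January 20, 2032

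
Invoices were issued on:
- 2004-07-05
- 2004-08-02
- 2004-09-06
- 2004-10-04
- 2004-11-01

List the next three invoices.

2004-12-06, 2005-01-03, 2005-02-07

All dates are Mondays, 28, 35, 28, 28 days apart.
Specifically, the 1st Monday of each month.
1st Monday of December 2004: 2004-12-06.
January 2005 — 1st Monday is 2005-01-03.
1st Monday of February 2005: 2005-02-07.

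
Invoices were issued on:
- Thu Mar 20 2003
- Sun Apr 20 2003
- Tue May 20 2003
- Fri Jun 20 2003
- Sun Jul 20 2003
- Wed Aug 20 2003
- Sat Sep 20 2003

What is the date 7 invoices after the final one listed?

Tue Apr 20 2004

Gaps: 31, 30, 31, 30, 31, 31 days — not constant. Every event is on the 20th of the month.
Pattern: the 20th of each month.
October 2003: Mon Oct 20 2003.
November 2003: Thu Nov 20 2003.
December 2003: Sat Dec 20 2003.
January 2004: Tue Jan 20 2004.
February 2004: Fri Feb 20 2004.
Next: March 2004 → Sat Mar 20 2004.
Next: April 2004 → Tue Apr 20 2004.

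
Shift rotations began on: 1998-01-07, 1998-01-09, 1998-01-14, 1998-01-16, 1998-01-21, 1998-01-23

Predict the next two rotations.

1998-01-28, 1998-01-30

Gaps: 2, 5, 2, 5, 2 days — not constant, but cyclic with period 2.
The events fall on every Wednesday and Friday.
Next Wednesday: 1998-01-28.
Next Friday: 1998-01-30.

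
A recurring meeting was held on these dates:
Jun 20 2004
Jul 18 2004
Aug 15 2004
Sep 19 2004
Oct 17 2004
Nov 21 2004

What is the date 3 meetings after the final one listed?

Feb 20 2005

These are Sundays at 28- or 35-day spacing (28, 28, 35, 28, 35).
The pattern: 3rd Sunday of the month.
December 2004 — 3rd Sunday is Dec 19 2004.
January 2005 — 3rd Sunday is Jan 16 2005.
February 2005 — 3rd Sunday is Feb 20 2005.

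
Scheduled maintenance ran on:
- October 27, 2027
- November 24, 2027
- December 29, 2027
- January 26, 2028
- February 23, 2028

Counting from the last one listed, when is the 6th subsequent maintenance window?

August 30, 2028

These are Wednesdays with 28, 35, 28, 28-day gaps.
Each is the final Wednesday of its month — December 29, 2027 is past the 28th, so '4th Wednesday' doesn't fit.
Last Wednesday of March 2028: March 29, 2028.
Last Wednesday of April 2028: April 26, 2028.
May 2028 ends with Wednesday May 31, 2028.
June 2028 ends with Wednesday June 28, 2028.
July 2028 ends with Wednesday July 26, 2028.
Last Wednesday of August 2028: August 30, 2028.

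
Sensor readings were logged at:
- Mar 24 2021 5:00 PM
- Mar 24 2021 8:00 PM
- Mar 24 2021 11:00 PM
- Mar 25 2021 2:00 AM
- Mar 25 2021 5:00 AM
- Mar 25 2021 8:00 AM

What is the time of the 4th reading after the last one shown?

Gaps: 3, 3, 3, 3, 3 hours — each event is 3 hours after the previous one.
Mar 25 2021 8:00 AM + 3 h = Mar 25 2021 11:00 AM.
Mar 25 2021 11:00 AM + 3 h = Mar 25 2021 2:00 PM.
Mar 25 2021 2:00 PM + 3 h = Mar 25 2021 5:00 PM.
Mar 25 2021 5:00 PM + 3 h = Mar 25 2021 8:00 PM.

Mar 25 2021 8:00 PM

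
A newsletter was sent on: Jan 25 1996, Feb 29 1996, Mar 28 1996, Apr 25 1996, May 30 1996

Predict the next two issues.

Jun 27 1996, Jul 25 1996

These are Thursdays with 35, 28, 28, 35-day gaps.
Each is the final Thursday of its month — Feb 29 1996 is past the 28th, so '4th Thursday' doesn't fit.
June 1996 ends with Thursday Jun 27 1996.
Last Thursday of July 1996: Jul 25 1996.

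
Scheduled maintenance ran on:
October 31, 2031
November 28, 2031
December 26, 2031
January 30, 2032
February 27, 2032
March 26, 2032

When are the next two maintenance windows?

April 30, 2032; May 28, 2032

Every date is a Friday; gaps 28, 28, 35, 28, 28 days.
Each is the last Friday of its month (at least one falls on the 29th or later, ruling out '4th Friday').
Last Friday of April 2032: April 30, 2032.
Last Friday of May 2032: May 28, 2032.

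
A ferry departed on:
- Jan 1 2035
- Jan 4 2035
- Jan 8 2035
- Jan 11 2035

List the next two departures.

The gap pattern 3, 4, 3 repeats every 2 events.
These are the Mondays and Thursdays of each week.
Next Monday: Jan 15 2035.
Next Thursday: Jan 18 2035.

Jan 15 2035, Jan 18 2035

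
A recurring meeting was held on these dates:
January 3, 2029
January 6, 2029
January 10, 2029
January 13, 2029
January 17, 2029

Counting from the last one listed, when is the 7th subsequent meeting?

The gap pattern 3, 4, 3, 4 repeats every 2 events.
These are the Wednesdays and Saturdays of each week.
Next Saturday: January 20, 2029.
The following Wednesday is January 24, 2029.
Next Saturday: January 27, 2029.
Next Wednesday: January 31, 2029.
The following Saturday is February 3, 2029.
Next Wednesday: February 7, 2029.
The following Saturday is February 10, 2029.

February 10, 2029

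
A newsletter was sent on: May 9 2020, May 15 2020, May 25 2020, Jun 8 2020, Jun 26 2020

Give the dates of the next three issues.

Jul 18 2020, Aug 13 2020, Sep 12 2020

The spacing grows by 4 each time: 6, 10, 14, 18 days.
Next gap: 22 days. Jun 26 2020 + 22 days = Jul 18 2020.
Next gap: 26 days. Jul 18 2020 + 26 days = Aug 13 2020.
Next gap: 30 days. Aug 13 2020 + 30 days = Sep 12 2020.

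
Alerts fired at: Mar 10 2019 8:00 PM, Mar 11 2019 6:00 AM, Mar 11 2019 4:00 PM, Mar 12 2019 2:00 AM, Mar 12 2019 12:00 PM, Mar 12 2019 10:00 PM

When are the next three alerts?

Gaps: 10, 10, 10, 10, 10 hours — each event is 10 hours after the previous one.
Mar 12 2019 10:00 PM + 10 h = Mar 13 2019 8:00 AM.
Mar 13 2019 8:00 AM + 10 h = Mar 13 2019 6:00 PM.
Mar 13 2019 6:00 PM + 10 h = Mar 14 2019 4:00 AM.

Mar 13 2019 8:00 AM, Mar 13 2019 6:00 PM, Mar 14 2019 4:00 AM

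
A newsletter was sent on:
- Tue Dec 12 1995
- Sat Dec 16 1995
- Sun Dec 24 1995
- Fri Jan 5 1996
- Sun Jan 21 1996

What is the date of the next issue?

Sat Feb 10 1996

The spacing grows by 4 each time: 4, 8, 12, 16 days.
Next gap: 20 days. Sun Jan 21 1996 + 20 days = Sat Feb 10 1996.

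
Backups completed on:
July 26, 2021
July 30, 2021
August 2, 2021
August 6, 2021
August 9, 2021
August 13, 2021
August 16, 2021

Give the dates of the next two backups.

The gap pattern 4, 3, 4, 3, 4, 3 repeats every 2 events.
These are the Mondays and Fridays of each week.
Next Friday: August 20, 2021.
Next Monday: August 23, 2021.

August 20, 2021; August 23, 2021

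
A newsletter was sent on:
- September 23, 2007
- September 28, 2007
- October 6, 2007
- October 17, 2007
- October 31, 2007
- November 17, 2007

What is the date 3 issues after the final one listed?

Intervals are 5, 8, 11, 14, 17 days — an arithmetic progression with common difference 3.
Next gap: 20 days. November 17, 2007 + 20 days = December 7, 2007.
Next gap: 23 days. December 7, 2007 + 23 days = December 30, 2007.
Next gap: 26 days. December 30, 2007 + 26 days = January 25, 2008.

January 25, 2008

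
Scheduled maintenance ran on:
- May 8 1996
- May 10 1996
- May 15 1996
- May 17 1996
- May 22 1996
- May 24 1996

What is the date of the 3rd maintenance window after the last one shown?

Jun 5 1996

Gaps: 2, 5, 2, 5, 2 days — not constant, but cyclic with period 2.
The events fall on every Wednesday and Friday.
The following Wednesday is May 29 1996.
Next Friday: May 31 1996.
The following Wednesday is Jun 5 1996.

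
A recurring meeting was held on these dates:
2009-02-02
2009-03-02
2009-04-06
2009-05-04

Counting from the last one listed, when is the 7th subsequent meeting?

Gaps: 28, 35, 28 days — a mix of 28 and 35. Every date is a Monday.
Each is the 1st Monday of its month.
1st Monday of June 2009: 2009-06-01.
1st Monday of July 2009: 2009-07-06.
1st Monday of August 2009: 2009-08-03.
September 2009 — 1st Monday is 2009-09-07.
1st Monday of October 2009: 2009-10-05.
November 2009 — 1st Monday is 2009-11-02.
1st Monday of December 2009: 2009-12-07.

2009-12-07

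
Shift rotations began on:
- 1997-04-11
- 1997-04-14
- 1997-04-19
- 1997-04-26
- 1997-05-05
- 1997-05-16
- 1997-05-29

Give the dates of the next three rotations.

Intervals are 3, 5, 7, 9, 11, 13 days — an arithmetic progression with common difference 2.
Next gap: 15 days. 1997-05-29 + 15 days = 1997-06-13.
Next gap: 17 days. 1997-06-13 + 17 days = 1997-06-30.
Next gap: 19 days. 1997-06-30 + 19 days = 1997-07-19.

1997-06-13, 1997-06-30, 1997-07-19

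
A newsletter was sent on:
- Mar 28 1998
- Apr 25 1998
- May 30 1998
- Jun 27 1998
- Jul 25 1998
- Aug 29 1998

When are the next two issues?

All Saturdays; the gaps (28, 35, 28, 28, 35) vary with month length.
This is the last Saturday of each month.
Last Saturday of September 1998: Sep 26 1998.
October 1998 ends with Saturday Oct 31 1998.

Sep 26 1998, Oct 31 1998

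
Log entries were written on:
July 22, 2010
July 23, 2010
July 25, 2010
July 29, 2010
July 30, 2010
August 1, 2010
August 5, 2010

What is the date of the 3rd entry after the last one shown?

Every event lands on a Thursday or Friday or Sunday (gaps cycle 1, 2, 4, 1, 2, 4).
So the schedule is: every Thursday, Friday and Sunday.
The following Friday is August 6, 2010.
The following Sunday is August 8, 2010.
The following Thursday is August 12, 2010.

August 12, 2010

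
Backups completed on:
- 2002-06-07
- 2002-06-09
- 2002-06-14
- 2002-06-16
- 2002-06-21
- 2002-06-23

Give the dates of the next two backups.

Gaps: 2, 5, 2, 5, 2 days — not constant, but cyclic with period 2.
The events fall on every Friday and Sunday.
Next Friday: 2002-06-28.
Next Sunday: 2002-06-30.

2002-06-28, 2002-06-30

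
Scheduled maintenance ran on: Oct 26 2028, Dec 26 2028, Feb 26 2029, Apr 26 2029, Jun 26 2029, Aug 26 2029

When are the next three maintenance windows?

Oct 26 2029, Dec 26 2029, Feb 26 2030

Each date is the 26th; the gaps (61, 62, 59, 61, 61) track the month lengths.
The rule is the 26th of every 2 months.
Next: October 2029 → Oct 26 2029.
December 2029: Dec 26 2029.
Next: February 2030 → Feb 26 2030.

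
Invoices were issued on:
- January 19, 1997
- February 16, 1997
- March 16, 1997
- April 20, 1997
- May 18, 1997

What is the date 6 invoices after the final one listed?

Gaps: 28, 28, 35, 28 days — a mix of 28 and 35. Every date is a Sunday.
Each is the 3rd Sunday of its month.
3rd Sunday of June 1997: June 15, 1997.
July 1997 — 3rd Sunday is July 20, 1997.
3rd Sunday of August 1997: August 17, 1997.
September 1997 — 3rd Sunday is September 21, 1997.
October 1997 — 3rd Sunday is October 19, 1997.
3rd Sunday of November 1997: November 16, 1997.

November 16, 1997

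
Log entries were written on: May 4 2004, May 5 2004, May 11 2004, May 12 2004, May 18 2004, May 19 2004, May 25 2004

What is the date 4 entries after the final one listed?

Gaps: 1, 6, 1, 6, 1, 6 days — not constant, but cyclic with period 2.
The events fall on every Tuesday and Wednesday.
The following Wednesday is May 26 2004.
The following Tuesday is Jun 1 2004.
The following Wednesday is Jun 2 2004.
Next Tuesday: Jun 8 2004.

Jun 8 2004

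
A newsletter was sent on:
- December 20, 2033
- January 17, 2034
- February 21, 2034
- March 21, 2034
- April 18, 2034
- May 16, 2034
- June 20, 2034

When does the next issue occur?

July 18, 2034

These are Tuesdays at 28- or 35-day spacing (28, 35, 28, 28, 28, 35).
The pattern: 3rd Tuesday of the month.
3rd Tuesday of July 2034: July 18, 2034.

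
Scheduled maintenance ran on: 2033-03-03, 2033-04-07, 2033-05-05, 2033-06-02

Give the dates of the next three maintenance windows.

2033-07-07, 2033-08-04, 2033-09-01

All dates are Thursdays, 35, 28, 28 days apart.
Specifically, the 1st Thursday of each month.
1st Thursday of July 2033: 2033-07-07.
1st Thursday of August 2033: 2033-08-04.
September 2033 — 1st Thursday is 2033-09-01.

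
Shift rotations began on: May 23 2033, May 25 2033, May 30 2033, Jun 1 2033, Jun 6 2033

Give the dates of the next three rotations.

Jun 8 2033, Jun 13 2033, Jun 15 2033

Every event lands on a Monday or Wednesday (gaps cycle 2, 5, 2, 5).
So the schedule is: every Monday and Wednesday.
The following Wednesday is Jun 8 2033.
The following Monday is Jun 13 2033.
Next Wednesday: Jun 15 2033.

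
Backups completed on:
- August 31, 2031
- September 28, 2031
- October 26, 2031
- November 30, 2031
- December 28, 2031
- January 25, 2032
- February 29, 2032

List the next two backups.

March 28, 2032; April 25, 2032

These are Sundays with 28, 28, 35, 28, 28, 35-day gaps.
Each is the final Sunday of its month — August 31, 2031 is past the 28th, so '4th Sunday' doesn't fit.
March 2032 ends with Sunday March 28, 2032.
April 2032 ends with Sunday April 25, 2032.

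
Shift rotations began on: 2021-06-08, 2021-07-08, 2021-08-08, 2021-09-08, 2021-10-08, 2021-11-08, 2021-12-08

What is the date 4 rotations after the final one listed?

2022-04-08

The day-of-month is always 8 (30, 31, 31, 30, 31, 30 days between events).
So this recurs on the 8th of each month.
January 2022: 2022-01-08.
Next: February 2022 → 2022-02-08.
March 2022: 2022-03-08.
Next: April 2022 → 2022-04-08.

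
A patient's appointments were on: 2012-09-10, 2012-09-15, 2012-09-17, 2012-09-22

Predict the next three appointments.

2012-09-24, 2012-09-29, 2012-10-01

Every event lands on a Monday or Saturday (gaps cycle 5, 2, 5).
So the schedule is: every Monday and Saturday.
The following Monday is 2012-09-24.
Next Saturday: 2012-09-29.
The following Monday is 2012-10-01.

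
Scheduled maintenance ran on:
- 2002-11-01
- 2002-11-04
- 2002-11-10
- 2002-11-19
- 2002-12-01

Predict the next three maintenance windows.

2002-12-16, 2003-01-03, 2003-01-24

Gaps: 3, 6, 9, 12 days — each gap is 3 larger than the previous one.
Next gap: 15 days. 2002-12-01 + 15 days = 2002-12-16.
Next gap: 18 days. 2002-12-16 + 18 days = 2003-01-03.
Next gap: 21 days. 2003-01-03 + 21 days = 2003-01-24.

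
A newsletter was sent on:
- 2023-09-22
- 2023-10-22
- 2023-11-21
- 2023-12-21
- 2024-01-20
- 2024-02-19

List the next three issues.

Gaps between consecutive events: 30, 30, 30, 30, 30 days — a constant 30-day interval.
2024-02-19 + 30 days = 2024-03-20.
2024-03-20 + 30 days = 2024-04-19.
2024-04-19 + 30 days = 2024-05-19.

2024-03-20, 2024-04-19, 2024-05-19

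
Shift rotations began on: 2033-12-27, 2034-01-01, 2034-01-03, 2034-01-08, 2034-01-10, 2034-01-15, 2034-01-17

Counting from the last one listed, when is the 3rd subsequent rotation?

The gap pattern 5, 2, 5, 2, 5, 2 repeats every 2 events.
These are the Tuesdays and Sundays of each week.
The following Sunday is 2034-01-22.
Next Tuesday: 2034-01-24.
The following Sunday is 2034-01-29.

2034-01-29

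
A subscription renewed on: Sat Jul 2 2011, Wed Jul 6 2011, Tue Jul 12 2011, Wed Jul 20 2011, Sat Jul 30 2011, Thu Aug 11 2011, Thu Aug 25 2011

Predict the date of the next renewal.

Sat Sep 10 2011

The spacing grows by 2 each time: 4, 6, 8, 10, 12, 14 days.
Next gap: 16 days. Thu Aug 25 2011 + 16 days = Sat Sep 10 2011.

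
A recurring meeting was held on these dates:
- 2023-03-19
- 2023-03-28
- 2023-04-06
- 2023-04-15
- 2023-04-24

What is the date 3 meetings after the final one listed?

The spacing is 9, 9, 9, 9 days — always 9 days.
2023-04-24 + 9 days = 2023-05-03.
2023-05-03 + 9 days = 2023-05-12.
2023-05-12 + 9 days = 2023-05-21.

2023-05-21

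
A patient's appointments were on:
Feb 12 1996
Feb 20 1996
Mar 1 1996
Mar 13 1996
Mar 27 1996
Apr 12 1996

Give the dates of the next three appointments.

Gaps: 8, 10, 12, 14, 16 days — each gap is 2 larger than the previous one.
Next gap: 18 days. Apr 12 1996 + 18 days = Apr 30 1996.
Next gap: 20 days. Apr 30 1996 + 20 days = May 20 1996.
Next gap: 22 days. May 20 1996 + 22 days = Jun 11 1996.

Apr 30 1996, May 20 1996, Jun 11 1996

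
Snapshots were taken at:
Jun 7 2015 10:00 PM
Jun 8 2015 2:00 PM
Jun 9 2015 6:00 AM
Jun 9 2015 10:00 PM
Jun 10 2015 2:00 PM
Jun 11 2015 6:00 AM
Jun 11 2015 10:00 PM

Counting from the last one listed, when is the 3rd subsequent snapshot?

Jun 13 2015 10:00 PM

The interval is a steady 16 hours (16, 16, 16, 16, 16, 16).
Jun 11 2015 10:00 PM + 16 h = Jun 12 2015 2:00 PM.
Jun 12 2015 2:00 PM + 16 h = Jun 13 2015 6:00 AM.
Jun 13 2015 6:00 AM + 16 h = Jun 13 2015 10:00 PM.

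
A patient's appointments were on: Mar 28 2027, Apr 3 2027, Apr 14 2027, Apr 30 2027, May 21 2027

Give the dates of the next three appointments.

The spacing grows by 5 each time: 6, 11, 16, 21 days.
Next gap: 26 days. May 21 2027 + 26 days = Jun 16 2027.
Next gap: 31 days. Jun 16 2027 + 31 days = Jul 17 2027.
Next gap: 36 days. Jul 17 2027 + 36 days = Aug 22 2027.

Jun 16 2027, Jul 17 2027, Aug 22 2027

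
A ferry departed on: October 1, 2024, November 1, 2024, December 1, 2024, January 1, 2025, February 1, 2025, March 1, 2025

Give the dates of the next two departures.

Gaps: 31, 30, 31, 31, 28 days — not constant. Every event is on the 1st of the month.
Pattern: the 1st of each month.
Next: April 2025 → April 1, 2025.
May 2025: May 1, 2025.

April 1, 2025; May 1, 2025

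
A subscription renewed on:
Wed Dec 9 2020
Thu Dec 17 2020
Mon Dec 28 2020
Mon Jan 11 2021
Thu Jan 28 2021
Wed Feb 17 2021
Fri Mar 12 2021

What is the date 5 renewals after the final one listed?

Thu Aug 19 2021

Intervals are 8, 11, 14, 17, 20, 23 days — an arithmetic progression with common difference 3.
Next gap: 26 days. Fri Mar 12 2021 + 26 days = Wed Apr 7 2021.
Next gap: 29 days. Wed Apr 7 2021 + 29 days = Thu May 6 2021.
Next gap: 32 days. Thu May 6 2021 + 32 days = Mon Jun 7 2021.
Next gap: 35 days. Mon Jun 7 2021 + 35 days = Mon Jul 12 2021.
Next gap: 38 days. Mon Jul 12 2021 + 38 days = Thu Aug 19 2021.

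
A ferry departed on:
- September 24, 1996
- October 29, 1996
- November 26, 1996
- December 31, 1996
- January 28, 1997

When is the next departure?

February 25, 1997

All Tuesdays; the gaps (35, 28, 35, 28) vary with month length.
This is the last Tuesday of each month.
February 1997 ends with Tuesday February 25, 1997.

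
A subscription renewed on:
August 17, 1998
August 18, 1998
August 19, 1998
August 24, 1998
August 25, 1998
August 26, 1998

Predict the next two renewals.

Every event lands on a Monday or Tuesday or Wednesday (gaps cycle 1, 1, 5, 1, 1).
So the schedule is: every Monday, Tuesday and Wednesday.
Next Monday: August 31, 1998.
Next Tuesday: September 1, 1998.

August 31, 1998; September 1, 1998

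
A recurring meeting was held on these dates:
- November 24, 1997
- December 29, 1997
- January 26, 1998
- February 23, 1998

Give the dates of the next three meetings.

March 30, 1998; April 27, 1998; May 25, 1998

All Mondays; the gaps (35, 28, 28) vary with month length.
This is the last Monday of each month.
March 1998 ends with Monday March 30, 1998.
April 1998 ends with Monday April 27, 1998.
May 1998 ends with Monday May 25, 1998.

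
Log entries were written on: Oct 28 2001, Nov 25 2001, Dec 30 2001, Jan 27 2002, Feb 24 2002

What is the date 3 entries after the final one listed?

All Sundays; the gaps (28, 35, 28, 28) vary with month length.
This is the last Sunday of each month.
Last Sunday of March 2002: Mar 31 2002.
Last Sunday of April 2002: Apr 28 2002.
May 2002 ends with Sunday May 26 2002.

May 26 2002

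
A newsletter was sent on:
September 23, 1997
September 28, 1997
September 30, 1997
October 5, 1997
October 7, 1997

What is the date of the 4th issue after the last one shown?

October 21, 1997

Every event lands on a Tuesday or Sunday (gaps cycle 5, 2, 5, 2).
So the schedule is: every Tuesday and Sunday.
The following Sunday is October 12, 1997.
The following Tuesday is October 14, 1997.
The following Sunday is October 19, 1997.
The following Tuesday is October 21, 1997.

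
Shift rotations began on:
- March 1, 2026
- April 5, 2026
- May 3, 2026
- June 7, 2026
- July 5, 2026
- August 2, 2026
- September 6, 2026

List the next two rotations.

October 4, 2026; November 1, 2026

All dates are Sundays, 35, 28, 35, 28, 28, 35 days apart.
Specifically, the 1st Sunday of each month.
October 2026 — 1st Sunday is October 4, 2026.
November 2026 — 1st Sunday is November 1, 2026.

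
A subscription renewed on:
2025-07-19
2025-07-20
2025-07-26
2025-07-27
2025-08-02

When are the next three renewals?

2025-08-03, 2025-08-09, 2025-08-10

The gap pattern 1, 6, 1, 6 repeats every 2 events.
These are the Saturdays and Sundays of each week.
Next Sunday: 2025-08-03.
Next Saturday: 2025-08-09.
Next Sunday: 2025-08-10.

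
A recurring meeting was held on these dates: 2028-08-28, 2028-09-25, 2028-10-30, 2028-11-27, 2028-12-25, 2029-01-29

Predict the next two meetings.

All Mondays; the gaps (28, 35, 28, 28, 35) vary with month length.
This is the last Monday of each month.
February 2029 ends with Monday 2029-02-26.
Last Monday of March 2029: 2029-03-26.

2029-02-26, 2029-03-26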